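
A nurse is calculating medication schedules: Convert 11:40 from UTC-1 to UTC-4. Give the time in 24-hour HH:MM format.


Local time: 11:40 at UTC-1 (offset -1h)
Target zone: UTC-4 (offset -4h)
Difference: -4 - (-1) = -3 hours
Calculation: 11 + (-3) = 8
Result: 08:40

08:40


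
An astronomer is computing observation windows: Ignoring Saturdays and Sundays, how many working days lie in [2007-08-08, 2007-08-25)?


Start: 2007-08-08 (Wednesday)
End (exclusive): 2007-08-25 (Saturday)
Total calendar days: 17
Full weeks: 17 // 7 = 2 -> 10 weekdays
Remaining 3 days starting on Wednesday:
  Wed(w), Thu(w), Fri(w) -> 3 weekdays
Total business days: 10 + 3 = 13

13


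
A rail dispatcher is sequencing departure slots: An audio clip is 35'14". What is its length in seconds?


Minutes: 35
Seconds: 14
Convert minutes to seconds: 35 x 60 = 2100
Add remaining seconds: 2100 + 14 = 2114

2114


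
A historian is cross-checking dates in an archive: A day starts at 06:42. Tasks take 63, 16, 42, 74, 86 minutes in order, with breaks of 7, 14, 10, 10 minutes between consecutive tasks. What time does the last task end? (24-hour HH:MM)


Start: 06:42 = 402 min from midnight
  after task 1 (63 min): 07:45
  after break (7 min): 07:52
  after task 2 (16 min): 08:08
  after break (14 min): 08:22
  after task 3 (42 min): 09:04
  after break (10 min): 09:14
  after task 4 (74 min): 10:28
  after break (10 min): 10:38
  after task 5 (86 min): 12:04
Total elapsed: 322 minutes
End time: 12:04

12:04


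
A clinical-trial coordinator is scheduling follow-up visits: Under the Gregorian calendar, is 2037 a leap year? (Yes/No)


Year: 2037
Divisible by 4? 2037 / 4 = 509.25 -> No
Not divisible by 4, so NOT a leap year

No


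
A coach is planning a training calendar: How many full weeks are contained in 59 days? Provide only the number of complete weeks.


Total days: 59
Days per week: 7
Division: 59 / 7 = 8 remainder 3
Complete weeks: 8
Remaining days: 3

8


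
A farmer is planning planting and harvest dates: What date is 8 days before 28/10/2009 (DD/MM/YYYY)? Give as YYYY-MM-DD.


Start: 2009-10-28
Subtracting 8 days
Days already passed in October: 28
Result: 2009-10-20

2009-10-20


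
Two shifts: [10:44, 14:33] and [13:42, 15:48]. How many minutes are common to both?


Interval A: [644, 873] minutes from midnight
Interval B: [822, 948] minutes from midnight
Overlap start = max(644, 822) = 822
Overlap end = min(873, 948) = 873
Overlap = 873 - 822 = 51 minutes

51


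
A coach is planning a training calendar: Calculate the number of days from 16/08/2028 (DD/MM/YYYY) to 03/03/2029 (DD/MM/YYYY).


Start date: 2028-08-16
End date: 2029-03-03
Aug 2028: +16 days
Sep 2028: +30 days
Oct 2028: +31 days
... (5 more months)
Total: 199 days

199


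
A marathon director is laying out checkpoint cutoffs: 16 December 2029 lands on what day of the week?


Date: 2029-12-16
January 1, 2029 is a Monday
Day of year: 350
Offset from Jan 1: 349 days
349 mod 7 = 6
Result: Sunday

Sunday


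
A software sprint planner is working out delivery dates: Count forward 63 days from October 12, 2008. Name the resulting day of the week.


Start: 2008-10-12 (Sunday)
Step 1 - find target date: add 63 days
  2008-10-12 + 63 days = 2008-12-14
Step 2 - day of week:
  63 mod 7 = 0
  Sunday + 0 days -> Sunday
Result: Sunday (2008-12-14)

Sunday


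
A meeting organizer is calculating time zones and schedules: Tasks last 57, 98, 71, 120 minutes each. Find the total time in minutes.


Durations: 57, 98, 71, 120
Running sum: 57
+ 98 = 155
+ 71 = 226
+ 120 = 346
Total duration: 346 minutes
That is 5 hours and 46 minutes

346


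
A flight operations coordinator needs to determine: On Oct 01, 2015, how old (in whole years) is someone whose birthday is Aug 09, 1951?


Birth: 1951-08-09
Reference: 2015-10-01
Year difference: 2015 - 1951 = 64
Has birthday (08-09) occurred by 10-01? Yes
Age in full years: 64

64


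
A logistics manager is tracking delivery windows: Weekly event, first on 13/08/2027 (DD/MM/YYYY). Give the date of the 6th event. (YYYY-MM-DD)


First occurrence: 2027-08-13 (occurrence 1)
Each occurrence is 7 days after the previous.
Occurrence 6 is 5 weeks after the first.
5 weeks = 35 days
2027-08-13 + 35 days = 2027-09-17

2027-09-17


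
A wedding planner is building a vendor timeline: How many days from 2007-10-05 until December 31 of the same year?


Start: October 05, 2007
End: December 31, 2007
Days left in October: 26
November: 30
December: 31
Sum of remaining months: 61
Total: 26 + 61 = 87

87


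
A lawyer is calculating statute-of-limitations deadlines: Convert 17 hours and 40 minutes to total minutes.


Hours: 17
Minutes: 40
Convert hours to minutes: 17 x 60 = 1020
Add remaining minutes: 1020 + 40 = 1060

1060


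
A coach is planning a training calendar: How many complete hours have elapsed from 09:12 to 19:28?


Start: 09:12
End: 19:28
Hour difference: 19 - 9 = 10 hours
Minute difference: 28 - 12 = 16 minutes
Total minutes: 616
Complete hours: 616 / 60 = 10 (remainder 16)

10


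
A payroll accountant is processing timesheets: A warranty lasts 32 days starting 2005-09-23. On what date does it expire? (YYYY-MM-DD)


Start: 2005-09-23
Adding 32 days
Days remaining in September: 7
After September: 25 days still to add
October 2005 has 31 days, need 25
Result: 2005-10-25

2005-10-25


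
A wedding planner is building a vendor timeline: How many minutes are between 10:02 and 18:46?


Start time: 10:02 = 602 minutes from midnight
End time: 18:46 = 1126 minutes from midnight
Difference: 1126 - 602 = 524 minutes
That is 8 hours and 44 minutes

524


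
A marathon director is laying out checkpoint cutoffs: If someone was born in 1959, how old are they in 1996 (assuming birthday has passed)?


Birth year: 1959
Current year: 1996
Age = current year - birth year
Age = 1996 - 1959 = 37

37


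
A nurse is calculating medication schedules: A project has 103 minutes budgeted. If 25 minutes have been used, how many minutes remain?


Total budget: 103 minutes
Time used: 25 minutes
Remaining: 103 - 25 = 78 minutes
Percent used: 24.3%
Percent remaining: 75.7%

78


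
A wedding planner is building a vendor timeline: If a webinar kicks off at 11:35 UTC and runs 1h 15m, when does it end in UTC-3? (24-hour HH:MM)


Start: 11:35 in UTC
Step 1 - add duration:
  minutes: 35 + 15 = 50
  hours: 11 + 1 + 0 = 12
  end in UTC: 12:50
Step 2 - convert UTC -> UTC-3:
  offset difference: -3 - (0) = -3 hours
  12 + (-3) = 9 -> mod 24 = 9
Result: 09:50 in UTC-3

09:50


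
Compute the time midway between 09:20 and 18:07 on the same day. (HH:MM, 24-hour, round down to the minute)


Start time: 09:20 = 560 minutes from midnight
End time: 18:07 = 1087 minutes from midnight
Sum: 560 + 1087 = 1647
Midpoint: 1647 / 2 = 823 minutes
Convert: 823 / 60 = 13 hours, 43 minutes
Result: 13:43

13:43


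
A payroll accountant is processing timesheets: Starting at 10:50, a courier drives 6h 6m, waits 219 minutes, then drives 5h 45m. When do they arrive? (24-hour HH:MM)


Depart: 10:50
Leg 1: +366 min -> 16:56
Layover: +219 min -> 20:35
Leg 2: +345 min -> 02:20
Total travel: 930 minutes = 15h 30m
Arrival: 02:20

02:20


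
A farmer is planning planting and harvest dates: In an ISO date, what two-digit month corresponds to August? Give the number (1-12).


Calendar month order:
7. July
8. August <--
9. September
August is month number 8

8


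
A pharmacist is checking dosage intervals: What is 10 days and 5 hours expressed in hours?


Days: 10
Extra hours: 5
Hours per day: 24
Days to hours: 10 x 24 = 240
Total: 240 + 5 = 245

245


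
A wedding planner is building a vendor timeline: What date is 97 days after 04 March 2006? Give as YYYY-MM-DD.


Start: 2006-03-04
Adding 97 days
Days remaining in March: 27
After March: 70 days still to add
April 2006: 30 days, 40 remaining
May 2006: 31 days, 9 remaining
June 2006 has 30 days, need 9
Result: 2006-06-09

2006-06-09


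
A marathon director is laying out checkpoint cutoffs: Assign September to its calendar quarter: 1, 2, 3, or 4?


Month: September (month 9)
Q1: January-March (months 1-3)
Q2: April-June (months 4-6)
Q3: July-September (months 7-9)
Q4: October-December (months 10-12)
Month 9 falls in Q3

3


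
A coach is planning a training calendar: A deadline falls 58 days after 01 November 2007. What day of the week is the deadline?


Start: 2007-11-01 (Thursday)
Step 1 - find target date: add 58 days
  2007-11-01 + 58 days = 2007-12-29
Step 2 - day of week:
  58 mod 7 = 2
  Thursday + 2 days -> Saturday
Result: Saturday (2007-12-29)

Saturday


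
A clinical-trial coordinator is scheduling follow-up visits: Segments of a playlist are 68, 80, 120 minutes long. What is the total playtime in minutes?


Durations: 68, 80, 120
Running sum: 68
+ 80 = 148
+ 120 = 268
Total duration: 268 minutes
That is 4 hours and 28 minutes

268


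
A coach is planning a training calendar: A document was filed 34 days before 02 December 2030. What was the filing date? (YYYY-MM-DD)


Start: 2030-12-02
Subtracting 34 days
Days already passed in December: 2
After going back through December: 32 more days to subtract
November 2030: 30 days, 2 remaining
October 2030 has 31 days, need 2
Result: 2030-10-29

2030-10-29


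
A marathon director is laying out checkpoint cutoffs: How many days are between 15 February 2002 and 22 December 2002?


Start date: 2002-02-15
End date: 2002-12-22
Feb 2002: +14 days
Mar 2002: +31 days
Apr 2002: +30 days
... (8 more months)
Total: 310 days

310


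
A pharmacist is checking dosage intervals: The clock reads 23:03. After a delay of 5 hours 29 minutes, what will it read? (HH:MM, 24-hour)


Start time: 23:03
Adding: 5 hours 29 minutes
Minutes: 3 + 29 = 32
Hours: 23 + 5 + 0 = 28
Hour wraparound: 28 mod 24 = 4
Result: 04:32

04:32


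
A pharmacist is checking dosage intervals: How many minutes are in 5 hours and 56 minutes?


Hours: 5
Minutes: 56
Convert hours to minutes: 5 x 60 = 300
Add remaining minutes: 300 + 56 = 356

356


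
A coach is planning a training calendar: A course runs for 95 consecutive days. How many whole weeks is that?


Total days: 95
Days per week: 7
Division: 95 / 7 = 13 remainder 4
Complete weeks: 13
Remaining days: 4

13


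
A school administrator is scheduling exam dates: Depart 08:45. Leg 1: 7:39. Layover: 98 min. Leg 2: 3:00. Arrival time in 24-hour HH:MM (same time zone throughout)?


Depart: 08:45
Leg 1: +459 min -> 16:24
Layover: +98 min -> 18:02
Leg 2: +180 min -> 21:02
Total travel: 737 minutes = 12h 17m
Arrival: 21:02

21:02


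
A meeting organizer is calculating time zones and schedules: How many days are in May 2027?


Month: May
Year: 2027
May is a 31-day month
Total: 31 days

31


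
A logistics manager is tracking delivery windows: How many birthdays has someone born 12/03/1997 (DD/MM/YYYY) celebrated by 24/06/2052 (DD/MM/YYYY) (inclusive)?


Birth: 1997-03-12
Reference: 2052-06-24
Year difference: 2052 - 1997 = 55
Has birthday (03-12) occurred by 06-24? Yes
Age in full years: 55

55


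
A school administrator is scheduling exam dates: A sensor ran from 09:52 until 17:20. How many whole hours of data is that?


Start: 09:52
End: 17:20
Hour difference: 17 - 9 = 8 hours
Minute difference: 20 - 52 = -32 minutes
Total minutes: 448
Complete hours: 448 / 60 = 7 (remainder 28)

7


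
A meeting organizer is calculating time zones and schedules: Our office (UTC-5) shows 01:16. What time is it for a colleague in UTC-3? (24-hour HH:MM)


Local time: 01:16 at UTC-5 (offset -5h)
Target zone: UTC-3 (offset -3h)
Difference: -3 - (-5) = 2 hours
Calculation: 1 + (2) = 3
Result: 03:16

03:16


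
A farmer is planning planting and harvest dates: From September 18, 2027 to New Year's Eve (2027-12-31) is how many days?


Start: September 18, 2027
End: December 31, 2027
Days left in September: 12
October: 31
November: 30
December: 31
Sum of remaining months: 92
Total: 12 + 92 = 104

104


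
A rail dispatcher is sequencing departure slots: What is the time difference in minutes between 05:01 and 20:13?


Start time: 05:01 = 301 minutes from midnight
End time: 20:13 = 1213 minutes from midnight
Difference: 1213 - 301 = 912 minutes
That is 15 hours and 12 minutes

912


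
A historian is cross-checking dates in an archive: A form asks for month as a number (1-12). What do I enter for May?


Calendar month order:
4. April
5. May <--
6. June
May is month number 5

5


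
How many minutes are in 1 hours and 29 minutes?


Hours: 1
Extra minutes: 29
Minutes per hour: 60
Hours to minutes: 1 x 60 = 60
Total: 60 + 29 = 89

89


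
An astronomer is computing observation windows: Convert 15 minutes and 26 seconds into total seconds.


Minutes: 15
Seconds: 26
Convert minutes to seconds: 15 x 60 = 900
Add remaining seconds: 900 + 26 = 926

926


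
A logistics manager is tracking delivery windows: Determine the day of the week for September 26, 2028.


Date: 2028-09-26
January 1, 2028 is a Saturday
Day of year: 270
Offset from Jan 1: 269 days
269 mod 7 = 3
Result: Tuesday

Tuesday


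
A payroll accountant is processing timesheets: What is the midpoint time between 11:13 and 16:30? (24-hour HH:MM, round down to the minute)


Start time: 11:13 = 673 minutes from midnight
End time: 16:30 = 990 minutes from midnight
Sum: 673 + 990 = 1663
Midpoint: 1663 / 2 = 831 minutes
Convert: 831 / 60 = 13 hours, 51 minutes
Result: 13:51

13:51


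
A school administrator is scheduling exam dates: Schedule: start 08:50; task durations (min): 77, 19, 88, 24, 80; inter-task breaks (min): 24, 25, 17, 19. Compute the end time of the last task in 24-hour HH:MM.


Start: 08:50 = 530 min from midnight
  after task 1 (77 min): 10:07
  after break (24 min): 10:31
  after task 2 (19 min): 10:50
  after break (25 min): 11:15
  after task 3 (88 min): 12:43
  after break (17 min): 13:00
  after task 4 (24 min): 13:24
  after break (19 min): 13:43
  after task 5 (80 min): 15:03
Total elapsed: 373 minutes
End time: 15:03

15:03


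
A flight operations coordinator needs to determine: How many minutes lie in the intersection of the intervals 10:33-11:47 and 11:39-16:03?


Interval A: [633, 707] minutes from midnight
Interval B: [699, 963] minutes from midnight
Overlap start = max(633, 699) = 699
Overlap end = min(707, 963) = 707
Overlap = 707 - 699 = 8 minutes

8


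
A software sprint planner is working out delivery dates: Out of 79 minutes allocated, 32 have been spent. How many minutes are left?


Total budget: 79 minutes
Time used: 32 minutes
Remaining: 79 - 32 = 47 minutes
Percent used: 40.5%
Percent remaining: 59.5%

47


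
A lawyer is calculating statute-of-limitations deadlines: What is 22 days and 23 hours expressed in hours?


Days: 22
Extra hours: 23
Hours per day: 24
Days to hours: 22 x 24 = 528
Total: 528 + 23 = 551

551


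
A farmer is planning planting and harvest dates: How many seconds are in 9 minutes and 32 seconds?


Minutes: 9
Extra seconds: 32
Seconds per minute: 60
Minutes to seconds: 9 x 60 = 540
Total: 540 + 32 = 572

572


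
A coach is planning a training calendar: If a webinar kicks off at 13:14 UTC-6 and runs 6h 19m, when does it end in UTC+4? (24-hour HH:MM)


Start: 13:14 in UTC-6
Step 1 - add duration:
  minutes: 14 + 19 = 33
  hours: 13 + 6 + 0 = 19
  end in UTC-6: 19:33
Step 2 - convert UTC-6 -> UTC+4:
  offset difference: 4 - (-6) = 10 hours
  19 + (10) = 29 -> mod 24 = 5
Result: 05:33 in UTC+4

05:33


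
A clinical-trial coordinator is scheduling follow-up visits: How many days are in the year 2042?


Year: 2042
Check leap year rules:
Divisible by 4? No
2042 is not a leap year
Days: 365

365


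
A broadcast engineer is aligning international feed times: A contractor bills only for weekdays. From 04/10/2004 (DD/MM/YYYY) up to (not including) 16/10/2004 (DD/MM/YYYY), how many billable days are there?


Start: 2004-10-04 (Monday)
End (exclusive): 2004-10-16 (Saturday)
Total calendar days: 12
Full weeks: 12 // 7 = 1 -> 5 weekdays
Remaining 5 days starting on Monday:
  Mon(w), Tue(w), Wed(w), Thu(w), Fri(w) -> 5 weekdays
Total business days: 5 + 5 = 10

10


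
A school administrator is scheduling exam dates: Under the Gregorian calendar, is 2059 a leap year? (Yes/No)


Year: 2059
Divisible by 4? 2059 / 4 = 514.75 -> No
Not divisible by 4, so NOT a leap year

No


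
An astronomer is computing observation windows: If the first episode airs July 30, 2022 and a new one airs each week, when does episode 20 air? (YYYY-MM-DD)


First occurrence: 2022-07-30 (occurrence 1)
Each occurrence is 7 days after the previous.
Occurrence 20 is 19 weeks after the first.
19 weeks = 133 days
2022-07-30 + 133 days = 2022-12-10

2022-12-10


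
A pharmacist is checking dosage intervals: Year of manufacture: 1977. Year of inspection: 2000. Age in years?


Birth year: 1977
Current year: 2000
Age = current year - birth year
Age = 2000 - 1977 = 23

23


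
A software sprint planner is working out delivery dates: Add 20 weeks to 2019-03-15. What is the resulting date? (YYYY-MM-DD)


Start: 2019-03-15
Weeks to add: 20
Convert to days: 20 x 7 = 140 days
Add 140 days to 2019-03-15
Result: 2019-08-02

2019-08-02


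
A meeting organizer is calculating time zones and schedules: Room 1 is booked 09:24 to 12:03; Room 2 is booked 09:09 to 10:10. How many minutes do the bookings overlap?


Interval A: [564, 723] minutes from midnight
Interval B: [549, 610] minutes from midnight
Overlap start = max(564, 549) = 564
Overlap end = min(723, 610) = 610
Overlap = 610 - 564 = 46 minutes

46


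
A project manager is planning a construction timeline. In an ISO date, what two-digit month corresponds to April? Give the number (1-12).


Calendar month order:
3. March
4. April <--
5. May
April is month number 4

4


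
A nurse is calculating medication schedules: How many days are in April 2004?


Month: April
Year: 2004
April is a 30-day month
Total: 30 days

30


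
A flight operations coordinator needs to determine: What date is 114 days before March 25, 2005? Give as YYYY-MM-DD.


Start: 2005-03-25
Subtracting 114 days
Days already passed in March: 25
After going back through March: 89 more days to subtract
February 2005: 28 days, 61 remaining
January 2005: 31 days, 30 remaining
December 2004 has 31 days, need 30
Result: 2004-12-01

2004-12-01


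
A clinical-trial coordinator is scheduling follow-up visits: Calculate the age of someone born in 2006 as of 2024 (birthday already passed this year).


Birth year: 2006
Current year: 2024
Age = current year - birth year
Age = 2024 - 2006 = 18

18


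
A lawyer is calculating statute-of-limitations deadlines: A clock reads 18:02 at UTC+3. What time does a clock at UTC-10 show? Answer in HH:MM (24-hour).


Local time: 18:02 at UTC+3 (offset 3h)
Target zone: UTC-10 (offset -10h)
Difference: -10 - (3) = -13 hours
Calculation: 18 + (-13) = 5
Result: 05:02

05:02


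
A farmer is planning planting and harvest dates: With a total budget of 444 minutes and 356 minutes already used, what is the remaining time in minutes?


Total budget: 444 minutes
Time used: 356 minutes
Remaining: 444 - 356 = 88 minutes
Percent used: 80.2%
Percent remaining: 19.8%

88


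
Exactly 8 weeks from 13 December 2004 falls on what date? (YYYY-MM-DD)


Start: 2004-12-13
Weeks to add: 8
Convert to days: 8 x 7 = 56 days
Add 56 days to 2004-12-13
Result: 2005-02-07

2005-02-07


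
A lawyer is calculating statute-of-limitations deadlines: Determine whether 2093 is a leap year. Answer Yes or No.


Year: 2093
Divisible by 4? 2093 / 4 = 523.25 -> No
Not divisible by 4, so NOT a leap year

No


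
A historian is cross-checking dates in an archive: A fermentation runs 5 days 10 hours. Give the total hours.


Days: 5
Extra hours: 10
Hours per day: 24
Days to hours: 5 x 24 = 120
Total: 120 + 10 = 130

130


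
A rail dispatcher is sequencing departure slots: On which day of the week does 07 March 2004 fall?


Date: 2004-03-07
January 1, 2004 is a Thursday
Day of year: 67
Offset from Jan 1: 66 days
66 mod 7 = 3
Result: Sunday

Sunday


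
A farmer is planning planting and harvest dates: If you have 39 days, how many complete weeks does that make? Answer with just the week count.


Total days: 39
Days per week: 7
Division: 39 / 7 = 5 remainder 4
Complete weeks: 5
Remaining days: 4

5


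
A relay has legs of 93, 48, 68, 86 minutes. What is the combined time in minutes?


Durations: 93, 48, 68, 86
Running sum: 93
+ 48 = 141
+ 68 = 209
+ 86 = 295
Total duration: 295 minutes
That is 4 hours and 55 minutes

295


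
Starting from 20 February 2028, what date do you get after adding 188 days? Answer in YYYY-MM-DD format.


Start: 2028-02-20
Adding 188 days
Days remaining in February: 9
After February: 179 days still to add
March 2028: 31 days, 148 remaining
April 2028: 30 days, 118 remaining
May 2028: 31 days, 87 remaining
June 2028: 30 days, 57 remaining
Result: 2028-08-26

2028-08-26


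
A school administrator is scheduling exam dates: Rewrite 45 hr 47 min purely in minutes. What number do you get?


Hours: 45
Extra minutes: 47
Minutes per hour: 60
Hours to minutes: 45 x 60 = 2700
Total: 2700 + 47 = 2747

2747


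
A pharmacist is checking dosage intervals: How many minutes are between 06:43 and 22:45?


Start time: 06:43 = 403 minutes from midnight
End time: 22:45 = 1365 minutes from midnight
Difference: 1365 - 403 = 962 minutes
That is 16 hours and 2 minutes

962


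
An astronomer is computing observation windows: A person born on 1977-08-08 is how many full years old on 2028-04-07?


Birth: 1977-08-08
Reference: 2028-04-07
Year difference: 2028 - 1977 = 51
Has birthday (08-08) occurred by 04-07? No
Birthday not yet reached this year -> subtract 1
Age in full years: 50

50


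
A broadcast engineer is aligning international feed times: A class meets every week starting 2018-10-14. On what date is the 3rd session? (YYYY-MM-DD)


First occurrence: 2018-10-14 (occurrence 1)
Each occurrence is 7 days after the previous.
Occurrence 3 is 2 weeks after the first.
2 weeks = 14 days
2018-10-14 + 14 days = 2018-10-28

2018-10-28


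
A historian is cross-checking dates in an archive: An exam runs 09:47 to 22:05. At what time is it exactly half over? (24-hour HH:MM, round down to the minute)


Start time: 09:47 = 587 minutes from midnight
End time: 22:05 = 1325 minutes from midnight
Sum: 587 + 1325 = 1912
Midpoint: 1912 / 2 = 956 minutes
Convert: 956 / 60 = 15 hours, 56 minutes
Result: 15:56

15:56


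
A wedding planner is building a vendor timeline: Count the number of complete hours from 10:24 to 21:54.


Start: 10:24
End: 21:54
Hour difference: 21 - 10 = 11 hours
Minute difference: 54 - 24 = 30 minutes
Total minutes: 690
Complete hours: 690 / 60 = 11 (remainder 30)

11


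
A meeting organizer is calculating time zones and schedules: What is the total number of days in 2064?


Year: 2064
Check leap year rules:
Divisible by 4? Yes
Divisible by 100? No
2064 is a leap year
Days: 366

366


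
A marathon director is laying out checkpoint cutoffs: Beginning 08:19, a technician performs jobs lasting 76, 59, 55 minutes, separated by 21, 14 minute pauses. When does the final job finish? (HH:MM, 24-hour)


Start: 08:19 = 499 min from midnight
  after task 1 (76 min): 09:35
  after break (21 min): 09:56
  after task 2 (59 min): 10:55
  after break (14 min): 11:09
  after task 3 (55 min): 12:04
Total elapsed: 225 minutes
End time: 12:04

12:04


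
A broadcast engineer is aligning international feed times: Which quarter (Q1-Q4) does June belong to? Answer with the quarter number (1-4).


Month: June (month 6)
Q1: January-March (months 1-3)
Q2: April-June (months 4-6)
Q3: July-September (months 7-9)
Q4: October-December (months 10-12)
Month 6 falls in Q2

2


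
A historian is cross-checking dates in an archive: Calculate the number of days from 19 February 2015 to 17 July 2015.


Start date: 2015-02-19
End date: 2015-07-17
Feb 2015: +10 days
Mar 2015: +31 days
Apr 2015: +30 days
... (3 more months)
Total: 148 days

148


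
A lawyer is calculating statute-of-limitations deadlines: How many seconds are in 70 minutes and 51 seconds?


Minutes: 70
Seconds: 51
Convert minutes to seconds: 70 x 60 = 4200
Add remaining seconds: 4200 + 51 = 4251

4251


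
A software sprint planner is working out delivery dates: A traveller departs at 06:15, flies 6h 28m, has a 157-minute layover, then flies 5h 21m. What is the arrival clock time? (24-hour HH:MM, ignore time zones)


Depart: 06:15
Leg 1: +388 min -> 12:43
Layover: +157 min -> 15:20
Leg 2: +321 min -> 20:41
Total travel: 866 minutes = 14h 26m
Arrival: 20:41

20:41


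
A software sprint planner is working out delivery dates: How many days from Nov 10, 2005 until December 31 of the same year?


Start: November 10, 2005
End: December 31, 2005
Days left in November: 20
December: 31
Sum of remaining months: 31
Total: 20 + 31 = 51

51


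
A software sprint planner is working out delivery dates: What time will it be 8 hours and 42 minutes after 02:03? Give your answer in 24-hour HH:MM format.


Start time: 02:03
Adding: 8 hours 42 minutes
Minutes: 3 + 42 = 45
Hours: 2 + 8 + 0 = 10
Result: 10:45

10:45


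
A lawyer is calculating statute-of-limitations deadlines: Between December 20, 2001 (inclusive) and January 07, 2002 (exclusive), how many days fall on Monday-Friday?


Start: 2001-12-20 (Thursday)
End (exclusive): 2002-01-07 (Monday)
Total calendar days: 18
Full weeks: 18 // 7 = 2 -> 10 weekdays
Remaining 4 days starting on Thursday:
  Thu(w), Fri(w), Sat(-), Sun(-) -> 2 weekdays
Total business days: 10 + 2 = 12

12


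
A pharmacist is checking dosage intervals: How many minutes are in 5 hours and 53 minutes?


Hours: 5
Minutes: 53
Convert hours to minutes: 5 x 60 = 300
Add remaining minutes: 300 + 53 = 353

353


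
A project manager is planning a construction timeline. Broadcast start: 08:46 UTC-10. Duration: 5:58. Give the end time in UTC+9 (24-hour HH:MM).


Start: 08:46 in UTC-10
Step 1 - add duration:
  minutes: 46 + 58 = 104 (carry 1h)
  hours: 8 + 5 + 1 = 14
  end in UTC-10: 14:44
Step 2 - convert UTC-10 -> UTC+9:
  offset difference: 9 - (-10) = 19 hours
  14 + (19) = 33 -> mod 24 = 9
Result: 09:44 in UTC+9

09:44


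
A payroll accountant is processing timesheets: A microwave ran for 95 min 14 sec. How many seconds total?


Minutes: 95
Extra seconds: 14
Seconds per minute: 60
Minutes to seconds: 95 x 60 = 5700
Total: 5700 + 14 = 5714

5714


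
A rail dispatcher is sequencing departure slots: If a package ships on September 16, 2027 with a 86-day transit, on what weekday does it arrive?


Start: 2027-09-16 (Thursday)
Step 1 - find target date: add 86 days
  2027-09-16 + 86 days = 2027-12-11
Step 2 - day of week:
  86 mod 7 = 2
  Thursday + 2 days -> Saturday
Result: Saturday (2027-12-11)

Saturday


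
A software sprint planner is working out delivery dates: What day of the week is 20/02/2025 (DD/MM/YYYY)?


Date: 2025-02-20
January 1, 2025 is a Wednesday
Day of year: 51
Offset from Jan 1: 50 days
50 mod 7 = 1
Result: Thursday

Thursday


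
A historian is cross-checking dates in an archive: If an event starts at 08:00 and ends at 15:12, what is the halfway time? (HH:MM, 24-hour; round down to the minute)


Start time: 08:00 = 480 minutes from midnight
End time: 15:12 = 912 minutes from midnight
Sum: 480 + 912 = 1392
Midpoint: 1392 / 2 = 696 minutes
Convert: 696 / 60 = 11 hours, 36 minutes
Result: 11:36

11:36


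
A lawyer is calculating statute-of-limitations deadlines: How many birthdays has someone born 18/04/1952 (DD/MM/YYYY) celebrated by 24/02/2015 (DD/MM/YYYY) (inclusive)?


Birth: 1952-04-18
Reference: 2015-02-24
Year difference: 2015 - 1952 = 63
Has birthday (04-18) occurred by 02-24? No
Birthday not yet reached this year -> subtract 1
Age in full years: 62

62


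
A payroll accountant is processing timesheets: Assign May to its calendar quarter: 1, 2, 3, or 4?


Month: May (month 5)
Q1: January-March (months 1-3)
Q2: April-June (months 4-6)
Q3: July-September (months 7-9)
Q4: October-December (months 10-12)
Month 5 falls in Q2

2


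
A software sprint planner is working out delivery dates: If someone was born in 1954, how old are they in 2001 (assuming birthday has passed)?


Birth year: 1954
Current year: 2001
Age = current year - birth year
Age = 2001 - 1954 = 47

47


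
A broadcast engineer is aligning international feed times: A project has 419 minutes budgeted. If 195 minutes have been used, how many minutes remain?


Total budget: 419 minutes
Time used: 195 minutes
Remaining: 419 - 195 = 224 minutes
Percent used: 46.5%
Percent remaining: 53.5%

224


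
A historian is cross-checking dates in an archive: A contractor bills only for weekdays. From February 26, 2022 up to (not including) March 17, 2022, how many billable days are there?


Start: 2022-02-26 (Saturday)
End (exclusive): 2022-03-17 (Thursday)
Total calendar days: 19
Full weeks: 19 // 7 = 2 -> 10 weekdays
Remaining 5 days starting on Saturday:
  Sat(-), Sun(-), Mon(w), Tue(w), Wed(w) -> 3 weekdays
Total business days: 10 + 3 = 13

13


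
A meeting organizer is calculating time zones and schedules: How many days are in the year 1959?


Year: 1959
Check leap year rules:
Divisible by 4? No
1959 is not a leap year
Days: 365

365


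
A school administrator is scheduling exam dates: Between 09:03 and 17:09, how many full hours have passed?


Start: 09:03
End: 17:09
Hour difference: 17 - 9 = 8 hours
Minute difference: 9 - 3 = 6 minutes
Total minutes: 486
Complete hours: 486 / 60 = 8 (remainder 6)

8


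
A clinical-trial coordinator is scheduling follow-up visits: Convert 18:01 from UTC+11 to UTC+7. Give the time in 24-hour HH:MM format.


Local time: 18:01 at UTC+11 (offset 11h)
Target zone: UTC+7 (offset 7h)
Difference: 7 - (11) = -4 hours
Calculation: 18 + (-4) = 14
Result: 14:01

14:01


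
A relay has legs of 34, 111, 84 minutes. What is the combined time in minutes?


Durations: 34, 111, 84
Running sum: 34
+ 111 = 145
+ 84 = 229
Total duration: 229 minutes
That is 3 hours and 49 minutes

229


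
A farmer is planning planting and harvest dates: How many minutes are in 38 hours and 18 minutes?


Hours: 38
Minutes: 18
Convert hours to minutes: 38 x 60 = 2280
Add remaining minutes: 2280 + 18 = 2298

2298


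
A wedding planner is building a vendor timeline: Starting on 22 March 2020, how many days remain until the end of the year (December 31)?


Start: March 22, 2020
End: December 31, 2020
Days left in March: 9
April: 30
May: 31
June: 30
July: 31
... plus remaining months
Sum of remaining months: 275
Total: 9 + 275 = 284

284


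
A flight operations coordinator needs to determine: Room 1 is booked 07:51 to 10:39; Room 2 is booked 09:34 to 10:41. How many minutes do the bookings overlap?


Interval A: [471, 639] minutes from midnight
Interval B: [574, 641] minutes from midnight
Overlap start = max(471, 574) = 574
Overlap end = min(639, 641) = 639
Overlap = 639 - 574 = 65 minutes

65


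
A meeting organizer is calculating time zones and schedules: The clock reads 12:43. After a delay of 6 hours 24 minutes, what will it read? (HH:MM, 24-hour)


Start time: 12:43
Adding: 6 hours 24 minutes
Minutes: 43 + 24 = 67
Minute overflow: 67 >= 60, so carry 1 hour, minutes = 7
Hours: 12 + 6 + 1 = 19
Result: 19:07

19:07


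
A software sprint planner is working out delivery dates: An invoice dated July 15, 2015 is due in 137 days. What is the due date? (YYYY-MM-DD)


Start: 2015-07-15
Adding 137 days
Days remaining in July: 16
After July: 121 days still to add
August 2015: 31 days, 90 remaining
September 2015: 30 days, 60 remaining
October 2015: 31 days, 29 remaining
November 2015 has 30 days, need 29
Result: 2015-11-29

2015-11-29


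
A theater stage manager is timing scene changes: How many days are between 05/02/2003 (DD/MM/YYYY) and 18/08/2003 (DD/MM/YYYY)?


Start date: 2003-02-05
End date: 2003-08-18
Feb 2003: +24 days
Mar 2003: +31 days
Apr 2003: +30 days
... (4 more months)
Total: 194 days

194


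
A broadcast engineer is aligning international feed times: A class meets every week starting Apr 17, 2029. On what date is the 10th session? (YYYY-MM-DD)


First occurrence: 2029-04-17 (occurrence 1)
Each occurrence is 7 days after the previous.
Occurrence 10 is 9 weeks after the first.
9 weeks = 63 days
2029-04-17 + 63 days = 2029-06-19

2029-06-19


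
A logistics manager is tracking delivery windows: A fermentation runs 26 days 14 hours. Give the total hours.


Days: 26
Extra hours: 14
Hours per day: 24
Days to hours: 26 x 24 = 624
Total: 624 + 14 = 638

638


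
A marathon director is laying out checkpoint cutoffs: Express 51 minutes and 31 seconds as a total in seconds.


Minutes: 51
Seconds: 31
Convert minutes to seconds: 51 x 60 = 3060
Add remaining seconds: 3060 + 31 = 3091

3091


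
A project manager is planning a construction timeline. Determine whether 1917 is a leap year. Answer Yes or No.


Year: 1917
Divisible by 4? 1917 / 4 = 479.25 -> No
Not divisible by 4, so NOT a leap year

No


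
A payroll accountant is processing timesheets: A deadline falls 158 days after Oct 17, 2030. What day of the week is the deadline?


Start: 2030-10-17 (Thursday)
Step 1 - find target date: add 158 days
  2030-10-17 + 158 days = 2031-03-24
Step 2 - day of week:
  158 mod 7 = 4
  Thursday + 4 days -> Monday
Result: Monday (2031-03-24)

Monday


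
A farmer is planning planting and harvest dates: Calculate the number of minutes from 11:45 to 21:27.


Start time: 11:45 = 705 minutes from midnight
End time: 21:27 = 1287 minutes from midnight
Difference: 1287 - 705 = 582 minutes
That is 9 hours and 42 minutes

582


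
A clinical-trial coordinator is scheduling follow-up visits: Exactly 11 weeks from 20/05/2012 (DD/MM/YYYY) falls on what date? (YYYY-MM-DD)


Start: 2012-05-20
Weeks to add: 11
Convert to days: 11 x 7 = 77 days
Add 77 days to 2012-05-20
Result: 2012-08-05

2012-08-05


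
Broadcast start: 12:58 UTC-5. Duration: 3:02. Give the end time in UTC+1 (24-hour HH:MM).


Start: 12:58 in UTC-5
Step 1 - add duration:
  minutes: 58 + 2 = 60 (carry 1h)
  hours: 12 + 3 + 1 = 16
  end in UTC-5: 16:00
Step 2 - convert UTC-5 -> UTC+1:
  offset difference: 1 - (-5) = 6 hours
  16 + (6) = 22 -> mod 24 = 22
Result: 22:00 in UTC+1

22:00


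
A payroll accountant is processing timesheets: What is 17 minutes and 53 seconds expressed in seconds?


Minutes: 17
Extra seconds: 53
Seconds per minute: 60
Minutes to seconds: 17 x 60 = 1020
Total: 1020 + 53 = 1073

1073


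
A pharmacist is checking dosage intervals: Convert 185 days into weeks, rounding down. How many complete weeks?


Total days: 185
Days per week: 7
Division: 185 / 7 = 26 remainder 3
Complete weeks: 26
Remaining days: 3

26


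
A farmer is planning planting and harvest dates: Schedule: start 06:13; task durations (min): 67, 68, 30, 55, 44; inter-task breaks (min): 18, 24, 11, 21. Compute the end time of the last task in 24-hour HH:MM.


Start: 06:13 = 373 min from midnight
  after task 1 (67 min): 07:20
  after break (18 min): 07:38
  after task 2 (68 min): 08:46
  after break (24 min): 09:10
  after task 3 (30 min): 09:40
  after break (11 min): 09:51
  after task 4 (55 min): 10:46
  after break (21 min): 11:07
  after task 5 (44 min): 11:51
Total elapsed: 338 minutes
End time: 11:51

11:51


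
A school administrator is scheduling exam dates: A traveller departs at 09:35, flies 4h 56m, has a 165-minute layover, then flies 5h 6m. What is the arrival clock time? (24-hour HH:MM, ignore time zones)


Depart: 09:35
Leg 1: +296 min -> 14:31
Layover: +165 min -> 17:16
Leg 2: +306 min -> 22:22
Total travel: 767 minutes = 12h 47m
Arrival: 22:22

22:22


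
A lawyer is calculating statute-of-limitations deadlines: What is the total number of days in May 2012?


Month: May
Year: 2012
May is a 31-day month
Total: 31 days

31


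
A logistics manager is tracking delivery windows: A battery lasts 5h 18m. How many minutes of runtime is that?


Hours: 5
Extra minutes: 18
Minutes per hour: 60
Hours to minutes: 5 x 60 = 300
Total: 300 + 18 = 318

318


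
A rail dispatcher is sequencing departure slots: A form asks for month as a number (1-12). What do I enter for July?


Calendar month order:
6. June
7. July <--
8. August
July is month number 7

7


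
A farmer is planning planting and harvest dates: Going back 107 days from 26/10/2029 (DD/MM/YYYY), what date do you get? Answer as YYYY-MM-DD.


Start: 2029-10-26
Subtracting 107 days
Days already passed in October: 26
After going back through October: 81 more days to subtract
September 2029: 30 days, 51 remaining
August 2029: 31 days, 20 remaining
July 2029 has 31 days, need 20
Result: 2029-07-11

2029-07-11


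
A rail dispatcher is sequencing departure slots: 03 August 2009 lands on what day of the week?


Date: 2009-08-03
January 1, 2009 is a Thursday
Day of year: 215
Offset from Jan 1: 214 days
214 mod 7 = 4
Result: Monday

Monday


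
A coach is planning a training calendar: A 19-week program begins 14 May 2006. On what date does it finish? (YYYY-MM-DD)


Start: 2006-05-14
Weeks to add: 19
Convert to days: 19 x 7 = 133 days
Add 133 days to 2006-05-14
Result: 2006-09-24

2006-09-24


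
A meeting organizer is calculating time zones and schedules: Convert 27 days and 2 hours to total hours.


Days: 27
Extra hours: 2
Hours per day: 24
Days to hours: 27 x 24 = 648
Total: 648 + 2 = 650

650


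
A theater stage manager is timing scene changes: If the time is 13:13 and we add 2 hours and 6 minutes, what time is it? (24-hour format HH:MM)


Start time: 13:13
Adding: 2 hours 6 minutes
Minutes: 13 + 6 = 19
Hours: 13 + 2 + 0 = 15
Result: 15:19

15:19


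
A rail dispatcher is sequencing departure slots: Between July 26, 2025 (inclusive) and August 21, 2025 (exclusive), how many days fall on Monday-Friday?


Start: 2025-07-26 (Saturday)
End (exclusive): 2025-08-21 (Thursday)
Total calendar days: 26
Full weeks: 26 // 7 = 3 -> 15 weekdays
Remaining 5 days starting on Saturday:
  Sat(-), Sun(-), Mon(w), Tue(w), Wed(w) -> 3 weekdays
Total business days: 15 + 3 = 18

18


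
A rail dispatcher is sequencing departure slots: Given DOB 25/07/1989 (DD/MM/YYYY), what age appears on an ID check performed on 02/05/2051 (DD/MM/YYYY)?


Birth: 1989-07-25
Reference: 2051-05-02
Year difference: 2051 - 1989 = 62
Has birthday (07-25) occurred by 05-02? No
Birthday not yet reached this year -> subtract 1
Age in full years: 61

61


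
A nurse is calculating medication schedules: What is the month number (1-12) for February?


Calendar month order:
1. January
2. February <--
3. March
February is month number 2

2


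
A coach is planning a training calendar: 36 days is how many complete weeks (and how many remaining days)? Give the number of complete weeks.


Total days: 36
Days per week: 7
Division: 36 / 7 = 5 remainder 1
Complete weeks: 5
Remaining days: 1

5


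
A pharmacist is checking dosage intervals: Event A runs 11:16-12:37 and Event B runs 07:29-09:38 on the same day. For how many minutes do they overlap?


Interval A: [676, 757] minutes from midnight
Interval B: [449, 578] minutes from midnight
Overlap start = max(676, 449) = 676
Overlap end = min(757, 578) = 578
End <= start, so the intervals do not overlap: 0 minutes

0


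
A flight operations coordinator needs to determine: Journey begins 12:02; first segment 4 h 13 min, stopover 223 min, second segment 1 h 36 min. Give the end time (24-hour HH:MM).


Depart: 12:02
Leg 1: +253 min -> 16:15
Layover: +223 min -> 19:58
Leg 2: +96 min -> 21:34
Total travel: 572 minutes = 9h 32m
Arrival: 21:34

21:34
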